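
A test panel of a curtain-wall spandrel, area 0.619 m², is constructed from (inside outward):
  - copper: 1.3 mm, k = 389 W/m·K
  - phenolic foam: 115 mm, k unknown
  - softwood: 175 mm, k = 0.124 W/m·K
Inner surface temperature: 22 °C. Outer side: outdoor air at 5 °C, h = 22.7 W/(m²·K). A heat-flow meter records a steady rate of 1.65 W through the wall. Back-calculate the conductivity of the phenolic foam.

k ≈ 0.0234 W/(m·K)

Series thermal resistances:
R_copper = L/(kA) = 0.0013/(389×0.619) = 5.399×10^-6 K/W
R_softwood = L/(kA) = 0.175/(0.124×0.619) = 2.28 K/W
R_outer film = 1/(h_o·A) = 1/(22.7×0.619) = 0.07117 K/W
Sum of known resistances R_other = 2.351 K/W
Total R = ΔT/Q = 17/1.65 = 10.3 K/W
R_phenolic foam = R_total − R_other = 7.952 K/W
k = L/(R·A) = 0.115/(7.952×0.619)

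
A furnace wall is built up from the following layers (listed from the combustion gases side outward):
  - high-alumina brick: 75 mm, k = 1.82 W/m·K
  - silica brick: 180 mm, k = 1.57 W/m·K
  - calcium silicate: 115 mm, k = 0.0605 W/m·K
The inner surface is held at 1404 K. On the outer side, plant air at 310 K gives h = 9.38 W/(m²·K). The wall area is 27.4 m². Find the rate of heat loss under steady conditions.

Q ≈ 13900 W

Series thermal resistances:
R_high-alumina brick = L/(kA) = 0.075/(1.82×27.4) = 0.001504 K/W
R_silica brick = L/(kA) = 0.18/(1.57×27.4) = 0.004184 K/W
R_calcium silicate = L/(kA) = 0.115/(0.0605×27.4) = 0.06937 K/W
R_outer film = 1/(h_o·A) = 1/(9.38×27.4) = 0.003891 K/W
R_total = 0.07895 K/W
Q = ΔT / R_total = 1094 / 0.07895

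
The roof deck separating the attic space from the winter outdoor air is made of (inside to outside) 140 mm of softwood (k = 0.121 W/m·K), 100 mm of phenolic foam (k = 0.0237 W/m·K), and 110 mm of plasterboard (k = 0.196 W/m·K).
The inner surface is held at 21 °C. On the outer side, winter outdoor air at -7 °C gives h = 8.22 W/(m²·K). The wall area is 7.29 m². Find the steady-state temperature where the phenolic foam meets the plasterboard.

Series thermal resistances:
R_softwood = L/(kA) = 0.14/(0.121×7.29) = 0.1587 K/W
R_phenolic foam = L/(kA) = 0.1/(0.0237×7.29) = 0.5788 K/W
R_plasterboard = L/(kA) = 0.11/(0.196×7.29) = 0.07699 K/W
R_outer film = 1/(h_o·A) = 1/(8.22×7.29) = 0.01669 K/W
R_total = 0.8312 K/W;  Q = ΔT/R_total = 28/0.8312 = 33.69 W
T_interface = T_inner − Q·ΣR(inner→interface) = 21 − 33.7×0.7375

T ≈ -3.84 °C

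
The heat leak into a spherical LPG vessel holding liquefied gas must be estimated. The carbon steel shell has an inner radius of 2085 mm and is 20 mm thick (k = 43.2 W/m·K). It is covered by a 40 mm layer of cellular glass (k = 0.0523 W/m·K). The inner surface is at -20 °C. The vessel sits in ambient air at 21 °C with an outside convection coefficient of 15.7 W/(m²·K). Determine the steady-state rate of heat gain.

Each spherical layer contributes R = (1/r_i − 1/r_o)/(4πk):
R_carbon steel shell = (1/2.085 − 1/2.105)/(4π×43.2) = 8.394×10^-6 K/W
R_cellular glass = (1/2.105 − 1/2.145)/(4π×0.0523) = 0.01348 K/W
R_outer film = 1/(h·4πr_o²) = 1/(15.7×4π×2.145²) = 0.001102 K/W
R_total = 0.01459 K/W
Q = ΔT/R_total = 41/0.01459

Q ≈ 2810 W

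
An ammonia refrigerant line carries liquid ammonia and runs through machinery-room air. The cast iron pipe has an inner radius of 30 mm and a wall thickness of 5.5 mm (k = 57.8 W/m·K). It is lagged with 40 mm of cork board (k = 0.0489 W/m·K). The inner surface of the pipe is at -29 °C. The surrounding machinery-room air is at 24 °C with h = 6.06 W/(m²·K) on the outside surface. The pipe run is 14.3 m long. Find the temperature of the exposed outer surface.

T ≈ 17.4 °C

Per-layer cylindrical resistances, series-summed:
R_cast iron pipe wall = ln(35.5/30)/(2π×57.8×14.3) = 3.241×10^-5 K/W
R_cork board = ln(75.5/35.5)/(2π×0.0489×14.3) = 0.1717 K/W
R_outer film = 1/(h_o·2πr_oL) = 1/(6.06×2π×0.0755×14.3) = 0.02433 K/W
R_total = 0.1961 K/W
Q = ΔT/R_total = 53/0.1961
Q = 270 W
T_interface = T_inner + Q·ΣR(inner→interface) = -29 + 270×0.1718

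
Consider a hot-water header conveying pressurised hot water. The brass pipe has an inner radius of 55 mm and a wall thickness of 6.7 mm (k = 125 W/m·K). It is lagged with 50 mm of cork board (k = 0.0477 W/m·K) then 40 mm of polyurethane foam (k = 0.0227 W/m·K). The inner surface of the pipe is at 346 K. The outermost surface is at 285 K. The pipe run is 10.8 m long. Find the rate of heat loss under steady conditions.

Treating each annulus and film as a series resistance:
R_brass pipe wall = ln(61.7/55)/(2π×125×10.8) = 1.355×10^-5 K/W
R_cork board = ln(111.7/61.7)/(2π×0.0477×10.8) = 0.1834 K/W
R_polyurethane foam = ln(151.7/111.7)/(2π×0.0227×10.8) = 0.1987 K/W
R_total = 0.3821 K/W
Q = ΔT/R_total = 61/0.3821

Q ≈ 160 W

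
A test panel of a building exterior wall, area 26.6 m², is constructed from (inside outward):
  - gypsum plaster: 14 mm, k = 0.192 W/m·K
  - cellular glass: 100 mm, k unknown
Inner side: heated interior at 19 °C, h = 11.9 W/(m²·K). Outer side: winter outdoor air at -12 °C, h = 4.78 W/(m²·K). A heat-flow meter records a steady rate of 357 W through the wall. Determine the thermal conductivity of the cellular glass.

Model the wall as resistances in series:
R_inner film = 1/(h_i·A) = 1/(11.9×26.6) = 0.003159 K/W
R_gypsum plaster = L/(kA) = 0.014/(0.192×26.6) = 0.002741 K/W
R_outer film = 1/(h_o·A) = 1/(4.78×26.6) = 0.007865 K/W
Sum of known resistances R_other = 0.01377 K/W
Total R = ΔT/Q = 31/357 = 0.08683 K/W
R_cellular glass = R_total − R_other = 0.07307 K/W
k = L/(R·A) = 0.1/(0.07307×26.6)

k ≈ 0.0514 W/(m·K)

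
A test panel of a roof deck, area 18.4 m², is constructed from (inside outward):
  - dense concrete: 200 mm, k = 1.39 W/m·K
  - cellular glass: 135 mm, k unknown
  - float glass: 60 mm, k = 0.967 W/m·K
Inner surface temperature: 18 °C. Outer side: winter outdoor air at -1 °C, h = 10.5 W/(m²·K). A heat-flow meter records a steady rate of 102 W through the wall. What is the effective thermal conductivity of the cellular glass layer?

k ≈ 0.0432 W/(m·K)

Series thermal resistances:
R_dense concrete = L/(kA) = 0.2/(1.39×18.4) = 0.00782 K/W
R_float glass = L/(kA) = 0.06/(0.967×18.4) = 0.003372 K/W
R_outer film = 1/(h_o·A) = 1/(10.5×18.4) = 0.005176 K/W
Sum of known resistances R_other = 0.01637 K/W
Total R = ΔT/Q = 19/102 = 0.1863 K/W
R_cellular glass = R_total − R_other = 0.1699 K/W
k = L/(R·A) = 0.135/(0.1699×18.4)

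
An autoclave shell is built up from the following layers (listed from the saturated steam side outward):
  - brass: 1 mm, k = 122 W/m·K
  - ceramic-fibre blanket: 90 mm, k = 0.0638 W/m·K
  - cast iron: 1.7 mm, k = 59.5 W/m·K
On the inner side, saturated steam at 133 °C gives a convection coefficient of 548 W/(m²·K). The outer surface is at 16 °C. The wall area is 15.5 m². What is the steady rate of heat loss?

Q ≈ 1280 W

Using the resistance-network approach (series):
R_inner film = 1/(h_i·A) = 1/(548×15.5) = 1.177×10^-4 K/W
R_brass = L/(kA) = 0.001/(122×15.5) = 5.288×10^-7 K/W
R_ceramic-fibre blanket = L/(kA) = 0.09/(0.0638×15.5) = 0.09101 K/W
R_cast iron = L/(kA) = 0.0017/(59.5×15.5) = 1.843×10^-6 K/W
R_total = 0.09113 K/W
Q = ΔT / R_total = 117 / 0.09113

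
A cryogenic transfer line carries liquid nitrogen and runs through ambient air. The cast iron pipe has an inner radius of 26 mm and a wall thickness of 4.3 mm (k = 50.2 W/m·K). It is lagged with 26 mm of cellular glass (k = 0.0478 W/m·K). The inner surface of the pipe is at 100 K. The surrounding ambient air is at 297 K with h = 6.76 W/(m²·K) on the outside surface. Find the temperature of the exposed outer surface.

T ≈ 264 K

For a radial system each layer contributes R = ln(r_out/r_in)/(2πkL); films add R = 1/(hA).
R_cast iron pipe wall = ln(30.3/26)/(2π×50.2×1) = 4.852×10^-4 K/W
R_cellular glass = ln(56.3/30.3)/(2π×0.0478×1) = 2.063 K/W
R_outer film = 1/(h_o·2πr_oL) = 1/(6.76×2π×0.0563×1) = 0.4182 K/W
R_total = 2.482 K/W
Q = ΔT/R_total = 197/2.482
Q = 79.4 W/m
T_interface = T_inner + Q·ΣR(inner→interface) = 100 + 79.4×2.063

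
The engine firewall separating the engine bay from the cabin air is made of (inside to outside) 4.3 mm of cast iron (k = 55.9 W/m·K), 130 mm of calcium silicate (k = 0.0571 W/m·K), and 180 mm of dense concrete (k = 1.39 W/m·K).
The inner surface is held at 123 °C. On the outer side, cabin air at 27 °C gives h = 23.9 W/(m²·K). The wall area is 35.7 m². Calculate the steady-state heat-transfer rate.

Treating each layer as a thermal resistance in series:
R_cast iron = L/(kA) = 0.0043/(55.9×35.7) = 2.155×10^-6 K/W
R_calcium silicate = L/(kA) = 0.13/(0.0571×35.7) = 0.06377 K/W
R_dense concrete = L/(kA) = 0.18/(1.39×35.7) = 0.003627 K/W
R_outer film = 1/(h_o·A) = 1/(23.9×35.7) = 0.001172 K/W
R_total = 0.06857 K/W
Q = ΔT / R_total = 96 / 0.06857

Q ≈ 1400 W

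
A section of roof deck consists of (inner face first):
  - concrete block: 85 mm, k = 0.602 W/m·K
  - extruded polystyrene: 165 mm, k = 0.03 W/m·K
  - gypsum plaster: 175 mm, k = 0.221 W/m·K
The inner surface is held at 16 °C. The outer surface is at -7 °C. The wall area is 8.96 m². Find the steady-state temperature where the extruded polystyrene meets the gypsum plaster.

T ≈ -4.17 °C

Thermal resistances in series:
R_concrete block = L/(kA) = 0.085/(0.602×8.96) = 0.01576 K/W
R_extruded polystyrene = L/(kA) = 0.165/(0.03×8.96) = 0.6138 K/W
R_gypsum plaster = L/(kA) = 0.175/(0.221×8.96) = 0.08838 K/W
R_total = 0.718 K/W;  Q = ΔT/R_total = 23/0.718 = 32.03 W
T_interface = T_inner − Q·ΣR(inner→interface) = 16 − 32×0.6296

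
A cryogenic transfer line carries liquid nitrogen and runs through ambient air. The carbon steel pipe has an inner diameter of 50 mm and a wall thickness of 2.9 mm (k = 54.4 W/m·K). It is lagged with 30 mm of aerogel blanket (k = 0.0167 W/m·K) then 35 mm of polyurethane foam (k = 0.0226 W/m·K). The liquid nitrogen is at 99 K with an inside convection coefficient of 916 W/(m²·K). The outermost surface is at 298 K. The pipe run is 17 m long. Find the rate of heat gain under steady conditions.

Q ≈ 329 W

Radial resistances (cylindrical: R_cond = ln(r_o/r_i)/(2πkL), R_conv = 1/(h·2πrL)):
R_inner film = 1/(h_i·2πr₁L) = 1/(916×2π×0.025×17) = 4.088×10^-4 K/W
R_carbon steel pipe wall = ln(27.9/25)/(2π×54.4×17) = 1.889×10^-5 K/W
R_aerogel blanket = ln(57.9/27.9)/(2π×0.0167×17) = 0.4093 K/W
R_polyurethane foam = ln(92.9/57.9)/(2π×0.0226×17) = 0.1959 K/W
R_total = 0.6056 K/W
Q = ΔT/R_total = 199/0.6056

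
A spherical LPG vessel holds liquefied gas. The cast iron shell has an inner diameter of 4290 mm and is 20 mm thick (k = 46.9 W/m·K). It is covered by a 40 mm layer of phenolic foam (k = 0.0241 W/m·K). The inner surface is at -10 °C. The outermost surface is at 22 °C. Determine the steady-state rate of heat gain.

Q ≈ 1160 W

For a spherical shell R = (1/r₁ − 1/r₂)/(4πk); film R = 1/(h·4πr²). In series:
R_cast iron shell = (1/2.145 − 1/2.165)/(4π×46.9) = 7.307×10^-6 K/W
R_phenolic foam = (1/2.165 − 1/2.205)/(4π×0.0241) = 0.02767 K/W
R_total = 0.02767 K/W
Q = ΔT/R_total = 32/0.02767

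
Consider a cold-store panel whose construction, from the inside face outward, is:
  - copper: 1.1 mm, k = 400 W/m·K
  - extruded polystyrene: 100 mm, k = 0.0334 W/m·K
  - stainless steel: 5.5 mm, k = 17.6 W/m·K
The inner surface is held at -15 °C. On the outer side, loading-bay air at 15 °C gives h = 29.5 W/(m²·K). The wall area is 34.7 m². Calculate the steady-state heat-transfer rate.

Series thermal resistances:
R_copper = L/(kA) = 0.0011/(400×34.7) = 7.925×10^-8 K/W
R_extruded polystyrene = L/(kA) = 0.1/(0.0334×34.7) = 0.08628 K/W
R_stainless steel = L/(kA) = 0.0055/(17.6×34.7) = 9.006×10^-6 K/W
R_outer film = 1/(h_o·A) = 1/(29.5×34.7) = 9.769×10^-4 K/W
R_total = 0.08727 K/W
Q = ΔT / R_total = 30 / 0.08727

Q ≈ 344 W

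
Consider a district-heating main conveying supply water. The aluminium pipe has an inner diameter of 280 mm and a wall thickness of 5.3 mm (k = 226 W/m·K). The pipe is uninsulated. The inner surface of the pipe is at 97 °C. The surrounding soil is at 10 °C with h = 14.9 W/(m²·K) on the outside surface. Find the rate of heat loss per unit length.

q′ ≈ 1180 W/m

Cylindrical conduction, so R = ln(r₂/r₁)/(2πkL) per layer, in series:
R_aluminium pipe wall = ln(145.3/140)/(2π×226×1) = 2.617×10^-5 K/W
R_outer film = 1/(h_o·2πr_oL) = 1/(14.9×2π×0.1453×1) = 0.07351 K/W
R_total = 0.07354 K/W
Q = ΔT/R_total = 87/0.07354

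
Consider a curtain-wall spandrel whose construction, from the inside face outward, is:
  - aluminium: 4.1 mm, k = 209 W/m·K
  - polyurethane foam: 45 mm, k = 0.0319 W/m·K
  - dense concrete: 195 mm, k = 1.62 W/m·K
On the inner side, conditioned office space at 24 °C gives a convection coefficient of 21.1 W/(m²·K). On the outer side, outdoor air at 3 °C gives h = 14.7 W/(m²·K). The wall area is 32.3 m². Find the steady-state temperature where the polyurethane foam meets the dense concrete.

T ≈ 5.4 °C

Using the resistance-network approach (series):
R_inner film = 1/(h_i·A) = 1/(21.1×32.3) = 0.001467 K/W
R_aluminium = L/(kA) = 0.0041/(209×32.3) = 6.073×10^-7 K/W
R_polyurethane foam = L/(kA) = 0.045/(0.0319×32.3) = 0.04367 K/W
R_dense concrete = L/(kA) = 0.195/(1.62×32.3) = 0.003727 K/W
R_outer film = 1/(h_o·A) = 1/(14.7×32.3) = 0.002106 K/W
R_total = 0.05097 K/W;  Q = ΔT/R_total = 21/0.05097 = 412 W
T_interface = T_inner − Q·ΣR(inner→interface) = 24 − 412×0.04514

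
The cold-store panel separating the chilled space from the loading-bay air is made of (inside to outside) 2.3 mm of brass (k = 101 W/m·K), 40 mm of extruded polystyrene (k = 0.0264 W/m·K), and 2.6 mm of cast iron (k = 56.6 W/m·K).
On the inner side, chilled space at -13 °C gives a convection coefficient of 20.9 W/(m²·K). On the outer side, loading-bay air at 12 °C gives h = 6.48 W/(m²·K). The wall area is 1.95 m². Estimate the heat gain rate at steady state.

Thermal resistances in series:
R_inner film = 1/(h_i·A) = 1/(20.9×1.95) = 0.02454 K/W
R_brass = L/(kA) = 0.0023/(101×1.95) = 1.168×10^-5 K/W
R_extruded polystyrene = L/(kA) = 0.04/(0.0264×1.95) = 0.777 K/W
R_cast iron = L/(kA) = 0.0026/(56.6×1.95) = 2.356×10^-5 K/W
R_outer film = 1/(h_o·A) = 1/(6.48×1.95) = 0.07914 K/W
R_total = 0.8807 K/W
Q = ΔT / R_total = 25 / 0.8807

Q ≈ 28.4 W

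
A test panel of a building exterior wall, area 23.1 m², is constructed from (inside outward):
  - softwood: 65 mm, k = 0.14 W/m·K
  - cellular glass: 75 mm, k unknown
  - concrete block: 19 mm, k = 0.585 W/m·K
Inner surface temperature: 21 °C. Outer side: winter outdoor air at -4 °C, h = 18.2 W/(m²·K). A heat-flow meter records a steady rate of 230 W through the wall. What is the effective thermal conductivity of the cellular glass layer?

k ≈ 0.0383 W/(m·K)

Model the wall as resistances in series:
R_softwood = L/(kA) = 0.065/(0.14×23.1) = 0.0201 K/W
R_concrete block = L/(kA) = 0.019/(0.585×23.1) = 0.001406 K/W
R_outer film = 1/(h_o·A) = 1/(18.2×23.1) = 0.002379 K/W
Sum of known resistances R_other = 0.02388 K/W
Total R = ΔT/Q = 25/230 = 0.1087 K/W
R_cellular glass = R_total − R_other = 0.08481 K/W
k = L/(R·A) = 0.075/(0.08481×23.1)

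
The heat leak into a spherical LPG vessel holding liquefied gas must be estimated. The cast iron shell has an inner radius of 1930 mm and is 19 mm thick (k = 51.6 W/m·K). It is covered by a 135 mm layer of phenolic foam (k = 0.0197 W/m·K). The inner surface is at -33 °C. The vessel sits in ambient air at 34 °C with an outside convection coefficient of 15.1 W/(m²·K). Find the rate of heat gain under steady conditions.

Q ≈ 495 W

Radial (spherical) resistances in series:
R_cast iron shell = (1/1.93 − 1/1.949)/(4π×51.6) = 7.79×10^-6 K/W
R_phenolic foam = (1/1.949 − 1/2.084)/(4π×0.0197) = 0.1343 K/W
R_outer film = 1/(h·4πr_o²) = 1/(15.1×4π×2.084²) = 0.001213 K/W
R_total = 0.1355 K/W
Q = ΔT/R_total = 67/0.1355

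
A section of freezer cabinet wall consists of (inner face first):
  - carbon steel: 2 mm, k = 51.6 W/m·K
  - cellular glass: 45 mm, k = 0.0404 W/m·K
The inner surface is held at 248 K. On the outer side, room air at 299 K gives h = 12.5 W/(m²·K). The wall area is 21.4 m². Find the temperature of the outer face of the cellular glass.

Series thermal resistances:
R_carbon steel = L/(kA) = 0.002/(51.6×21.4) = 1.811×10^-6 K/W
R_cellular glass = L/(kA) = 0.045/(0.0404×21.4) = 0.05205 K/W
R_outer film = 1/(h_o·A) = 1/(12.5×21.4) = 0.003738 K/W
R_total = 0.05579 K/W;  Q = ΔT/R_total = 51/0.05579 = 914.1 W
T_interface = T_inner + Q·ΣR(inner→interface) = 248 + 914×0.05205

T ≈ 296 K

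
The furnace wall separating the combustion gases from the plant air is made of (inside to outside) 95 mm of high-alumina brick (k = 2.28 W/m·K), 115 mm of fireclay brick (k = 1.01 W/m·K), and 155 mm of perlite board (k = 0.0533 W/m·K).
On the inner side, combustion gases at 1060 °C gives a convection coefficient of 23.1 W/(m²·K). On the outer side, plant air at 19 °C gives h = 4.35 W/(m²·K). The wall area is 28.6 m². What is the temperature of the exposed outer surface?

Using the resistance-network approach (series):
R_inner film = 1/(h_i·A) = 1/(23.1×28.6) = 0.001514 K/W
R_high-alumina brick = L/(kA) = 0.095/(2.28×28.6) = 0.001457 K/W
R_fireclay brick = L/(kA) = 0.115/(1.01×28.6) = 0.003981 K/W
R_perlite board = L/(kA) = 0.155/(0.0533×28.6) = 0.1017 K/W
R_outer film = 1/(h_o·A) = 1/(4.35×28.6) = 0.008038 K/W
R_total = 0.1167 K/W;  Q = ΔT/R_total = 1041/0.1167 = 8923 W
T_interface = T_inner − Q·ΣR(inner→interface) = 1060 − 8920×0.1086

T ≈ 90.7 °C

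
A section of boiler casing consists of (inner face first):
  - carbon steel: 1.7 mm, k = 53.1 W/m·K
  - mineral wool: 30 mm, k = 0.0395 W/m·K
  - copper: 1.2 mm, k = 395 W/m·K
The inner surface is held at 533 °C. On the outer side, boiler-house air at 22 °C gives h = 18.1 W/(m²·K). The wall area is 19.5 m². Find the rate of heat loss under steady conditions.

Q ≈ 12200 W

Using the resistance-network approach (series):
R_carbon steel = L/(kA) = 0.0017/(53.1×19.5) = 1.642×10^-6 K/W
R_mineral wool = L/(kA) = 0.03/(0.0395×19.5) = 0.03895 K/W
R_copper = L/(kA) = 0.0012/(395×19.5) = 1.558×10^-7 K/W
R_outer film = 1/(h_o·A) = 1/(18.1×19.5) = 0.002833 K/W
R_total = 0.04178 K/W
Q = ΔT / R_total = 511 / 0.04178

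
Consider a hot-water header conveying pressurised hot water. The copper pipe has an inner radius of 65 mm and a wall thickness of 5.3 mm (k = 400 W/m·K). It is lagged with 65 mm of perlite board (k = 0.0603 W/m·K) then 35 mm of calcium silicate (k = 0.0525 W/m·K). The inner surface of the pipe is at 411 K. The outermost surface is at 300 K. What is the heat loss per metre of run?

q′ ≈ 45.8 W/m

Treating each annulus and film as a series resistance:
R_copper pipe wall = ln(70.3/65)/(2π×400×1) = 3.119×10^-5 K/W
R_perlite board = ln(135.3/70.3)/(2π×0.0603×1) = 1.728 K/W
R_calcium silicate = ln(170.3/135.3)/(2π×0.0525×1) = 0.6975 K/W
R_total = 2.426 K/W
Q = ΔT/R_total = 111/2.426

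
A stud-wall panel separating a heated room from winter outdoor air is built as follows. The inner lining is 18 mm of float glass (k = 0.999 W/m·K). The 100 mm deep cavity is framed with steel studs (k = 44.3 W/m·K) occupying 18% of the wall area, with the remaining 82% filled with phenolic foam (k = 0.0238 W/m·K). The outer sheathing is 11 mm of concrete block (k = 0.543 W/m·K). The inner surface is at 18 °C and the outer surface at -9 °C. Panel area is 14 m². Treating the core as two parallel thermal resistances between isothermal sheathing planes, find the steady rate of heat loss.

Sheathing layers in series; stud and cavity paths in parallel between them.
R_inner = 0.018/(0.999×14) = 0.001287 K/W
R_stud  = 0.1/(44.3×0.18×14) = 8.958×10^-4 K/W
R_cav   = 0.1/(0.0238×0.82×14) = 0.366 K/W
1/R_core = 1/R_stud + 1/R_cav → R_core = 8.936×10^-4 K/W
R_outer = 0.011/(0.543×14) = 0.001447 K/W
R_total = 0.003628 K/W
Q = ΔT/R_total = 27/0.003628

Q ≈ 7440 W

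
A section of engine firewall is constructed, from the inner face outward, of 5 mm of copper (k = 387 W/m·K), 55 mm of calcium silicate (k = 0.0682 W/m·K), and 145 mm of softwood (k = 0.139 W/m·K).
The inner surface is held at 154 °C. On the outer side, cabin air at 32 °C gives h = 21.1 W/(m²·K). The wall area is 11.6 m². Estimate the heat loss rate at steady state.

Model the wall as resistances in series:
R_copper = L/(kA) = 0.005/(387×11.6) = 1.114×10^-6 K/W
R_calcium silicate = L/(kA) = 0.055/(0.0682×11.6) = 0.06952 K/W
R_softwood = L/(kA) = 0.145/(0.139×11.6) = 0.08993 K/W
R_outer film = 1/(h_o·A) = 1/(21.1×11.6) = 0.004086 K/W
R_total = 0.1635 K/W
Q = ΔT / R_total = 122 / 0.1635

Q ≈ 746 W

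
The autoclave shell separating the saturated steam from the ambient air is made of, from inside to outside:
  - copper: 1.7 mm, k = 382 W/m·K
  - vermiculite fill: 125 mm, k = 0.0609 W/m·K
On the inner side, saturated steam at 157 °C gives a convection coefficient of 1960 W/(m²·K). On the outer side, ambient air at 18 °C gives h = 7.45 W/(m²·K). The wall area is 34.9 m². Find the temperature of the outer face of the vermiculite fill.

T ≈ 26.5 °C

Treating each layer as a thermal resistance in series:
R_inner film = 1/(h_i·A) = 1/(1960×34.9) = 1.462×10^-5 K/W
R_copper = L/(kA) = 0.0017/(382×34.9) = 1.275×10^-7 K/W
R_vermiculite fill = L/(kA) = 0.125/(0.0609×34.9) = 0.05881 K/W
R_outer film = 1/(h_o·A) = 1/(7.45×34.9) = 0.003846 K/W
R_total = 0.06267 K/W;  Q = ΔT/R_total = 139/0.06267 = 2218 W
T_interface = T_inner − Q·ΣR(inner→interface) = 157 − 2220×0.05883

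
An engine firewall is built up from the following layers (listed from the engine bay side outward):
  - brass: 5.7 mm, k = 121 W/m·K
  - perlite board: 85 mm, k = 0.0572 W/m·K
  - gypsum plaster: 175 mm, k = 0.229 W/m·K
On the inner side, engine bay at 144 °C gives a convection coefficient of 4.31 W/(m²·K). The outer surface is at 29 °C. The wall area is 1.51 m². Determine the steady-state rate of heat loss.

Using the resistance-network approach (series):
R_inner film = 1/(h_i·A) = 1/(4.31×1.51) = 0.1537 K/W
R_brass = L/(kA) = 0.0057/(121×1.51) = 3.12×10^-5 K/W
R_perlite board = L/(kA) = 0.085/(0.0572×1.51) = 0.9841 K/W
R_gypsum plaster = L/(kA) = 0.175/(0.229×1.51) = 0.5061 K/W
R_total = 1.644 K/W
Q = ΔT / R_total = 115 / 1.644

Q ≈ 70 W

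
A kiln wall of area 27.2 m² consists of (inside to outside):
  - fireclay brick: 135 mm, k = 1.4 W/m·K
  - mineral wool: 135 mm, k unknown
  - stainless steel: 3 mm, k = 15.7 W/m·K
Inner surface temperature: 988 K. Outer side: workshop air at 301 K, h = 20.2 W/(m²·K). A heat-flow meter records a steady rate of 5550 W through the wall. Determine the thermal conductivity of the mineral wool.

k ≈ 0.0419 W/(m·K)

Model the wall as resistances in series:
R_fireclay brick = L/(kA) = 0.135/(1.4×27.2) = 0.003545 K/W
R_stainless steel = L/(kA) = 0.003/(15.7×27.2) = 7.025×10^-6 K/W
R_outer film = 1/(h_o·A) = 1/(20.2×27.2) = 0.00182 K/W
Sum of known resistances R_other = 0.005372 K/W
Total R = ΔT/Q = 687/5550 = 0.1238 K/W
R_mineral wool = R_total − R_other = 0.1184 K/W
k = L/(R·A) = 0.135/(0.1184×27.2)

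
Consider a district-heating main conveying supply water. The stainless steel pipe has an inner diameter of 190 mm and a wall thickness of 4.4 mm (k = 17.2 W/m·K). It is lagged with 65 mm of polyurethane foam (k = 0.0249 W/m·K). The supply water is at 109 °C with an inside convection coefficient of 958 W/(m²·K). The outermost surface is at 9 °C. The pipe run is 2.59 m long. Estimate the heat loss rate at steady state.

Per-layer cylindrical resistances, series-summed:
R_inner film = 1/(h_i·2πr₁L) = 1/(958×2π×0.095×2.59) = 6.752×10^-4 K/W
R_stainless steel pipe wall = ln(99.4/95)/(2π×17.2×2.59) = 1.618×10^-4 K/W
R_polyurethane foam = ln(164.4/99.4)/(2π×0.0249×2.59) = 1.242 K/W
R_total = 1.243 K/W
Q = ΔT/R_total = 100/1.243

Q ≈ 80.5 W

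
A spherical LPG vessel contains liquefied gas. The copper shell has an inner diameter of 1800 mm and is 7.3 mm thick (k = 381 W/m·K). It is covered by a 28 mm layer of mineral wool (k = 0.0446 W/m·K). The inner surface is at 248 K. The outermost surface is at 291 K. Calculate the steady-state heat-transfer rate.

Q ≈ 730 W

Each spherical layer contributes R = (1/r_i − 1/r_o)/(4πk):
R_copper shell = (1/0.9 − 1/0.9073)/(4π×381) = 1.867×10^-6 K/W
R_mineral wool = (1/0.9073 − 1/0.9353)/(4π×0.0446) = 0.05887 K/W
R_total = 0.05887 K/W
Q = ΔT/R_total = 43/0.05887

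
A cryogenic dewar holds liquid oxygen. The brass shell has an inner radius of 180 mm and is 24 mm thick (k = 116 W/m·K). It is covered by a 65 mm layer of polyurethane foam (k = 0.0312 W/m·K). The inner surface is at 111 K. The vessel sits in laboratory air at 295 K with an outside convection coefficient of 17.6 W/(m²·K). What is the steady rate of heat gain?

Each spherical layer contributes R = (1/r_i − 1/r_o)/(4πk):
R_brass shell = (1/0.18 − 1/0.204)/(4π×116) = 4.484×10^-4 K/W
R_polyurethane foam = (1/0.204 − 1/0.269)/(4π×0.0312) = 3.021 K/W
R_outer film = 1/(h·4πr_o²) = 1/(17.6×4π×0.269²) = 0.06248 K/W
R_total = 3.084 K/W
Q = ΔT/R_total = 184/3.084

Q ≈ 59.7 W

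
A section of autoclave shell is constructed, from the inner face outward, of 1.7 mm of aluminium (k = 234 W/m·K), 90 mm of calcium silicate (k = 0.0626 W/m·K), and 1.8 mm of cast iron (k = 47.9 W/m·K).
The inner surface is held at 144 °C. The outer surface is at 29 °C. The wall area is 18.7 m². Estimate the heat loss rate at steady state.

Using the resistance-network approach (series):
R_aluminium = L/(kA) = 0.0017/(234×18.7) = 3.885×10^-7 K/W
R_calcium silicate = L/(kA) = 0.09/(0.0626×18.7) = 0.07688 K/W
R_cast iron = L/(kA) = 0.0018/(47.9×18.7) = 2.01×10^-6 K/W
R_total = 0.07688 K/W
Q = ΔT / R_total = 115 / 0.07688

Q ≈ 1500 W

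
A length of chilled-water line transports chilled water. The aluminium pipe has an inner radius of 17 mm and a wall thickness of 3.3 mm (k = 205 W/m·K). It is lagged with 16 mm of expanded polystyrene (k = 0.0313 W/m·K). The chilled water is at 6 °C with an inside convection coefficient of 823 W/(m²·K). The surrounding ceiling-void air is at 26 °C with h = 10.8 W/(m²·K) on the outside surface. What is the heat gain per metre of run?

q′ ≈ 5.93 W/m

Radial resistances (cylindrical: R_cond = ln(r_o/r_i)/(2πkL), R_conv = 1/(h·2πrL)):
R_inner film = 1/(h_i·2πr₁L) = 1/(823×2π×0.017×1) = 0.01138 K/W
R_aluminium pipe wall = ln(20.3/17)/(2π×205×1) = 1.377×10^-4 K/W
R_expanded polystyrene = ln(36.3/20.3)/(2π×0.0313×1) = 2.955 K/W
R_outer film = 1/(h_o·2πr_oL) = 1/(10.8×2π×0.0363×1) = 0.406 K/W
R_total = 3.373 K/W
Q = ΔT/R_total = 20/3.373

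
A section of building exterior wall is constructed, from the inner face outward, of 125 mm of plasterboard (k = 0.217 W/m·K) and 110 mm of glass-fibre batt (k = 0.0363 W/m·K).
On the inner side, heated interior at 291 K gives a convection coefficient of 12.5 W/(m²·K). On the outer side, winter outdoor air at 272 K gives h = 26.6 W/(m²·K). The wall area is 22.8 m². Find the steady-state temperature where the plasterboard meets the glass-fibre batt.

T ≈ 288 K

Treating each layer as a thermal resistance in series:
R_inner film = 1/(h_i·A) = 1/(12.5×22.8) = 0.003509 K/W
R_plasterboard = L/(kA) = 0.125/(0.217×22.8) = 0.02526 K/W
R_glass-fibre batt = L/(kA) = 0.11/(0.0363×22.8) = 0.1329 K/W
R_outer film = 1/(h_o·A) = 1/(26.6×22.8) = 0.001649 K/W
R_total = 0.1633 K/W;  Q = ΔT/R_total = 19/0.1633 = 116.3 W
T_interface = T_inner − Q·ΣR(inner→interface) = 291 − 116×0.02877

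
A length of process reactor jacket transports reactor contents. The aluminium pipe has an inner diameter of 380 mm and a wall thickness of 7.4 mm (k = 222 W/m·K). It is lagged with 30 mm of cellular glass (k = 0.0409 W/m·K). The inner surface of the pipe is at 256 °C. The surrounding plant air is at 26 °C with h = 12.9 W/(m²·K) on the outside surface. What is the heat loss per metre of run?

q′ ≈ 380 W/m

Radial resistances (cylindrical: R_cond = ln(r_o/r_i)/(2πkL), R_conv = 1/(h·2πrL)):
R_aluminium pipe wall = ln(197.4/190)/(2π×222×1) = 2.739×10^-5 K/W
R_cellular glass = ln(227.4/197.4)/(2π×0.0409×1) = 0.5505 K/W
R_outer film = 1/(h_o·2πr_oL) = 1/(12.9×2π×0.2274×1) = 0.05426 K/W
R_total = 0.6048 K/W
Q = ΔT/R_total = 230/0.6048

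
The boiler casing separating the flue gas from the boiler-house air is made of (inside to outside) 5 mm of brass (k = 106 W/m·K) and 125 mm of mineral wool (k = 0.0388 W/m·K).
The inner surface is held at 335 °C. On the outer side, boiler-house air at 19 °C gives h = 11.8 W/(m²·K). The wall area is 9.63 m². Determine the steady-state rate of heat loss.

Treating each layer as a thermal resistance in series:
R_brass = L/(kA) = 0.005/(106×9.63) = 4.898×10^-6 K/W
R_mineral wool = L/(kA) = 0.125/(0.0388×9.63) = 0.3345 K/W
R_outer film = 1/(h_o·A) = 1/(11.8×9.63) = 0.0088 K/W
R_total = 0.3433 K/W
Q = ΔT / R_total = 316 / 0.3433

Q ≈ 920 W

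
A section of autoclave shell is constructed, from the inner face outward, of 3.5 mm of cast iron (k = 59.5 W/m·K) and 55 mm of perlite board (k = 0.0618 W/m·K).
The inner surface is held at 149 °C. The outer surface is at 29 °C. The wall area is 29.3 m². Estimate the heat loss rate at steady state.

Q ≈ 3950 W

Using the resistance-network approach (series):
R_cast iron = L/(kA) = 0.0035/(59.5×29.3) = 2.008×10^-6 K/W
R_perlite board = L/(kA) = 0.055/(0.0618×29.3) = 0.03037 K/W
R_total = 0.03038 K/W
Q = ΔT / R_total = 120 / 0.03038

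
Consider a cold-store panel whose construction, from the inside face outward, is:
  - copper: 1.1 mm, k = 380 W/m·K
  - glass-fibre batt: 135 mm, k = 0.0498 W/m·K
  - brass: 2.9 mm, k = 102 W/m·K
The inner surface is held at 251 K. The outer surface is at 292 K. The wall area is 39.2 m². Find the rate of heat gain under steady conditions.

Q ≈ 593 W

Using the resistance-network approach (series):
R_copper = L/(kA) = 0.0011/(380×39.2) = 7.385×10^-8 K/W
R_glass-fibre batt = L/(kA) = 0.135/(0.0498×39.2) = 0.06915 K/W
R_brass = L/(kA) = 0.0029/(102×39.2) = 7.253×10^-7 K/W
R_total = 0.06915 K/W
Q = ΔT / R_total = 41 / 0.06915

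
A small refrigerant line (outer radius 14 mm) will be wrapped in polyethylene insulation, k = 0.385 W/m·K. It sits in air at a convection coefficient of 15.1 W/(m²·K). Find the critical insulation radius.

For a cylinder r_cr = k/h = 0.385/15.1
r_cr = 25.5 mm; since the bare radius (14 mm) is below r_cr, adding a thin layer of insulation will *increase* heat loss.

r_cr ≈ 25.5 mm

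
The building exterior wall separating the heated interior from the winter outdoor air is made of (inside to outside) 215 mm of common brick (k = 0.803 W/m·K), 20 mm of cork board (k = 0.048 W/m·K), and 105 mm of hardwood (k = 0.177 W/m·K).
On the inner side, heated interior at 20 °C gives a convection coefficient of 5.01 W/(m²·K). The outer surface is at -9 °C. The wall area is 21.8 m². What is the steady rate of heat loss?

Q ≈ 428 W

Model the wall as resistances in series:
R_inner film = 1/(h_i·A) = 1/(5.01×21.8) = 0.009156 K/W
R_common brick = L/(kA) = 0.215/(0.803×21.8) = 0.01228 K/W
R_cork board = L/(kA) = 0.02/(0.048×21.8) = 0.01911 K/W
R_hardwood = L/(kA) = 0.105/(0.177×21.8) = 0.02721 K/W
R_total = 0.06776 K/W
Q = ΔT / R_total = 29 / 0.06776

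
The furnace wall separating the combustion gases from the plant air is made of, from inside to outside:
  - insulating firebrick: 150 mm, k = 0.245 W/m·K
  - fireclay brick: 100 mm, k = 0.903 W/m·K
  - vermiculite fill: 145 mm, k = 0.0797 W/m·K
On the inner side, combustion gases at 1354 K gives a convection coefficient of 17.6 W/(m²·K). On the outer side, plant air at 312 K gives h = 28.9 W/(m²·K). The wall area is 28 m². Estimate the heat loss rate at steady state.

Q ≈ 11100 W

Series thermal resistances:
R_inner film = 1/(h_i·A) = 1/(17.6×28) = 0.002029 K/W
R_insulating firebrick = L/(kA) = 0.15/(0.245×28) = 0.02187 K/W
R_fireclay brick = L/(kA) = 0.1/(0.903×28) = 0.003955 K/W
R_vermiculite fill = L/(kA) = 0.145/(0.0797×28) = 0.06498 K/W
R_outer film = 1/(h_o·A) = 1/(28.9×28) = 0.001236 K/W
R_total = 0.09406 K/W
Q = ΔT / R_total = 1042 / 0.09406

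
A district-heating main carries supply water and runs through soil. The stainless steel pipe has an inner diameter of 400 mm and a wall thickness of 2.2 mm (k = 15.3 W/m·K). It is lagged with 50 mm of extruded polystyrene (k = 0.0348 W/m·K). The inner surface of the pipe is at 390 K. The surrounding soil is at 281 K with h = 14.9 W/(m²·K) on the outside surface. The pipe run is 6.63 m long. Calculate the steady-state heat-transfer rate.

Q ≈ 686 W

Per-layer cylindrical resistances, series-summed:
R_stainless steel pipe wall = ln(202.2/200)/(2π×15.3×6.63) = 1.716×10^-5 K/W
R_extruded polystyrene = ln(252.2/202.2)/(2π×0.0348×6.63) = 0.1524 K/W
R_outer film = 1/(h_o·2πr_oL) = 1/(14.9×2π×0.2522×6.63) = 0.006388 K/W
R_total = 0.1588 K/W
Q = ΔT/R_total = 109/0.1588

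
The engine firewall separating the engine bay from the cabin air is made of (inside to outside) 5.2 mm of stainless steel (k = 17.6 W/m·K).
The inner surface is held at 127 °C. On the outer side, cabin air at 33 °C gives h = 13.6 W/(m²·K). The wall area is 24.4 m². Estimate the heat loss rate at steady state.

Q ≈ 31100 W

Thermal resistances in series:
R_stainless steel = L/(kA) = 0.0052/(17.6×24.4) = 1.211×10^-5 K/W
R_outer film = 1/(h_o·A) = 1/(13.6×24.4) = 0.003014 K/W
R_total = 0.003026 K/W
Q = ΔT / R_total = 94 / 0.003026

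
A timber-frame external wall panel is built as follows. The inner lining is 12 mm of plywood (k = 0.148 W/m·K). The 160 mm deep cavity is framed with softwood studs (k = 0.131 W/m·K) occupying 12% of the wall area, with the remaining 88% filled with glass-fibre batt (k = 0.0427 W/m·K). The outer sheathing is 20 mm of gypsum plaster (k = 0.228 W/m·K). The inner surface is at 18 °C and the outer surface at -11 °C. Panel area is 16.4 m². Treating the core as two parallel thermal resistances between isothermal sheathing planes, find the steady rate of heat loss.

Q ≈ 150 W

Sheathing layers in series; stud and cavity paths in parallel between them.
R_inner = 0.012/(0.148×16.4) = 0.004944 K/W
R_stud  = 0.16/(0.131×0.12×16.4) = 0.6206 K/W
R_cav   = 0.16/(0.0427×0.88×16.4) = 0.2596 K/W
1/R_core = 1/R_stud + 1/R_cav → R_core = 0.1831 K/W
R_outer = 0.02/(0.228×16.4) = 0.005349 K/W
R_total = 0.1933 K/W
Q = ΔT/R_total = 29/0.1933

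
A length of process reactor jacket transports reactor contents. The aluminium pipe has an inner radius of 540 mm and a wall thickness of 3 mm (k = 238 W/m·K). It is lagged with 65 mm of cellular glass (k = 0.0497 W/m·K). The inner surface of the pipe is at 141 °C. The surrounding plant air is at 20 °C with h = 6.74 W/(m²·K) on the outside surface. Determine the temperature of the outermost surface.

T ≈ 31.7 °C

For a radial system each layer contributes R = ln(r_out/r_in)/(2πkL); films add R = 1/(hA).
R_aluminium pipe wall = ln(543/540)/(2π×238×1) = 3.705×10^-6 K/W
R_cellular glass = ln(608/543)/(2π×0.0497×1) = 0.3621 K/W
R_outer film = 1/(h_o·2πr_oL) = 1/(6.74×2π×0.608×1) = 0.03884 K/W
R_total = 0.4009 K/W
Q = ΔT/R_total = 121/0.4009
Q = 302 W/m
T_interface = T_inner − Q·ΣR(inner→interface) = 141 − 302×0.3621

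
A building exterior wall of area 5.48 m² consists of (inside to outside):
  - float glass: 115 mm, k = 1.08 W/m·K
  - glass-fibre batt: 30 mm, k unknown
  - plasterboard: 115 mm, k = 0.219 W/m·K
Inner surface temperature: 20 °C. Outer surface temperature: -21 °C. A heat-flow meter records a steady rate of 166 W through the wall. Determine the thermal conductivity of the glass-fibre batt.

Series thermal resistances:
R_float glass = L/(kA) = 0.115/(1.08×5.48) = 0.01943 K/W
R_plasterboard = L/(kA) = 0.115/(0.219×5.48) = 0.09582 K/W
Sum of known resistances R_other = 0.1153 K/W
Total R = ΔT/Q = 41/166 = 0.247 K/W
R_glass-fibre batt = R_total − R_other = 0.1317 K/W
k = L/(R·A) = 0.03/(0.1317×5.48)

k ≈ 0.0416 W/(m·K)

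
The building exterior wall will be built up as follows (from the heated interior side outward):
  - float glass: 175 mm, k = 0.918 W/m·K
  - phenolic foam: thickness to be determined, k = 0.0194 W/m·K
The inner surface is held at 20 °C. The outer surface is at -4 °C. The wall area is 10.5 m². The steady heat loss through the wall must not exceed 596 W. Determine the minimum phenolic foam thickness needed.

Model the wall as resistances in series:
R_float glass = L/(kA) = 0.175/(0.918×10.5) = 0.01816 K/W
Sum of the known resistances R_other = 0.01816 K/W
Required total resistance R_tot = ΔT/Q_allow = 24/596 = 0.04027 K/W
R_phenolic foam = R_tot − R_other = 0.02211 K/W
L = R·k·A = 0.02211×0.0194×10.5

L ≈ 4.5 mm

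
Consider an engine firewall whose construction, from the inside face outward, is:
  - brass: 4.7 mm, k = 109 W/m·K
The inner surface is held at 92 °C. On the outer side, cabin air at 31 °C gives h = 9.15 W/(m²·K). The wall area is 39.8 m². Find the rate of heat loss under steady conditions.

Model the wall as resistances in series:
R_brass = L/(kA) = 0.0047/(109×39.8) = 1.083×10^-6 K/W
R_outer film = 1/(h_o·A) = 1/(9.15×39.8) = 0.002746 K/W
R_total = 0.002747 K/W
Q = ΔT / R_total = 61 / 0.002747

Q ≈ 22200 W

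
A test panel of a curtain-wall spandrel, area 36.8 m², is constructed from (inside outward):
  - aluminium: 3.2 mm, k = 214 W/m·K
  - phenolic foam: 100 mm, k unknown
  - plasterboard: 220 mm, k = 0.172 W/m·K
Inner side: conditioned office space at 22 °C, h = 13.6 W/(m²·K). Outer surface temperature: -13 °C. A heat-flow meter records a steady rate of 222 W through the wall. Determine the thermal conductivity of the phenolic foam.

Series thermal resistances:
R_inner film = 1/(h_i·A) = 1/(13.6×36.8) = 0.001998 K/W
R_aluminium = L/(kA) = 0.0032/(214×36.8) = 4.063×10^-7 K/W
R_plasterboard = L/(kA) = 0.22/(0.172×36.8) = 0.03476 K/W
Sum of known resistances R_other = 0.03676 K/W
Total R = ΔT/Q = 35/222 = 0.1577 K/W
R_phenolic foam = R_total − R_other = 0.1209 K/W
k = L/(R·A) = 0.1/(0.1209×36.8)

k ≈ 0.0225 W/(m·K)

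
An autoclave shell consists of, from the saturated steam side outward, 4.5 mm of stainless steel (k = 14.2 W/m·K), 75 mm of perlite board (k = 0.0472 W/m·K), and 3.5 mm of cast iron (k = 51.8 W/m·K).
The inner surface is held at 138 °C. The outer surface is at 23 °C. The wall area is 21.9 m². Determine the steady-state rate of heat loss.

Treating each layer as a thermal resistance in series:
R_stainless steel = L/(kA) = 0.0045/(14.2×21.9) = 1.447×10^-5 K/W
R_perlite board = L/(kA) = 0.075/(0.0472×21.9) = 0.07256 K/W
R_cast iron = L/(kA) = 0.0035/(51.8×21.9) = 3.085×10^-6 K/W
R_total = 0.07257 K/W
Q = ΔT / R_total = 115 / 0.07257

Q ≈ 1580 W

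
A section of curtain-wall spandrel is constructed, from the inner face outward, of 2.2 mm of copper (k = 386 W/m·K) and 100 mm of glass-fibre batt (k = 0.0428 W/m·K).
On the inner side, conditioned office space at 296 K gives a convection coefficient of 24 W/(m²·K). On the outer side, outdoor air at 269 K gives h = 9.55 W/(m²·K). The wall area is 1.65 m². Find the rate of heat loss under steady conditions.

Q ≈ 17.9 W

Using the resistance-network approach (series):
R_inner film = 1/(h_i·A) = 1/(24×1.65) = 0.02525 K/W
R_copper = L/(kA) = 0.0022/(386×1.65) = 3.454×10^-6 K/W
R_glass-fibre batt = L/(kA) = 0.1/(0.0428×1.65) = 1.416 K/W
R_outer film = 1/(h_o·A) = 1/(9.55×1.65) = 0.06346 K/W
R_total = 1.505 K/W
Q = ΔT / R_total = 27 / 1.505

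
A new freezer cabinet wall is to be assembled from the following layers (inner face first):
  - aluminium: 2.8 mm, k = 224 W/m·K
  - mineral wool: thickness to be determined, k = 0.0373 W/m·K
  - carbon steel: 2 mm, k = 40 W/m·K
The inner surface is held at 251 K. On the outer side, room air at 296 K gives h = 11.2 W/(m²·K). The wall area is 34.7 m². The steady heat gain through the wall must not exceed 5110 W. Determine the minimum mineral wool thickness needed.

Treating each layer as a thermal resistance in series:
R_aluminium = L/(kA) = 0.0028/(224×34.7) = 3.602×10^-7 K/W
R_carbon steel = L/(kA) = 0.002/(40×34.7) = 1.441×10^-6 K/W
R_outer film = 1/(h_o·A) = 1/(11.2×34.7) = 0.002573 K/W
Sum of the known resistances R_other = 0.002575 K/W
Required total resistance R_tot = ΔT/Q_allow = 45/5110 = 0.008806 K/W
R_mineral wool = R_tot − R_other = 0.006231 K/W
L = R·k·A = 0.006231×0.0373×34.7

L ≈ 8.07 mm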